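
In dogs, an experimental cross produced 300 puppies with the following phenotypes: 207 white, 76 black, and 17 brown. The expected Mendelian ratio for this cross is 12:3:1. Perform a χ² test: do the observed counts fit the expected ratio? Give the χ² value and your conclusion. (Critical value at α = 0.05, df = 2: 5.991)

Expected counts for N = 300 under a 12:3:1 ratio (total parts = 16):
  white: 300 × 12/16 = 225
  black: 300 × 3/16 = 56.25
  brown: 300 × 1/16 = 18.75
χ² = Σ (O − E)² / E
  white: (207 − 225)² / 225 = 1.4400
  black: (76 − 56.25)² / 56.25 = 6.9344
  brown: (17 − 18.75)² / 18.75 = 0.1633
χ² = 1.4400 + 6.9344 + 0.1633 = 8.5377 ≈ 8.538
Degrees of freedom = 3 − 1 = 2; critical value at α = 0.05 is 5.991.
Since 8.538 > 5.991, we reject the null hypothesis — the data do not fit the 12:3:1 ratio.

8.538; not consistent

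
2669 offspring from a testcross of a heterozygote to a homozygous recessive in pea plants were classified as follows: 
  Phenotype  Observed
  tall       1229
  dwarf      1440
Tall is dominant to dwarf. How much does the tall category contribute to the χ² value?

A testcross of a heterozygote (Aa × aa) gives a 1:1 phenotypic ratio.
Total ratio parts = 2. Expected numbers out of 2669:
  tall: 2669 × 1/2 = 1334.5
  dwarf: 2669 × 1/2 = 1334.5
Contribution of tall: (1229 − 1334.5)² / 1334.5 = 8.3404

8.340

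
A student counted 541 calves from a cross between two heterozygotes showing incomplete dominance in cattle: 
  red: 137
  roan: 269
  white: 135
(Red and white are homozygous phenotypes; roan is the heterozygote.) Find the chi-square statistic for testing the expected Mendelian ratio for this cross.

With incomplete dominance, a heterozygote × heterozygote cross gives a 1:2:1 phenotypic ratio.
Total ratio parts = 4. Expected numbers out of 541:
  red: 541 × 1/4 = 135.25
  roan: 541 × 2/4 = 270.5
  white: 541 × 1/4 = 135.25
χ² = Σ (O − E)² / E
  red: (137 − 135.25)² / 135.25 = 0.0226
  roan: (269 − 270.5)² / 270.5 = 0.0083
  white: (135 − 135.25)² / 135.25 = 0.0005
χ² = 0.0226 + 0.0083 + 0.0005 = 0.0314 ≈ 0.031

0.031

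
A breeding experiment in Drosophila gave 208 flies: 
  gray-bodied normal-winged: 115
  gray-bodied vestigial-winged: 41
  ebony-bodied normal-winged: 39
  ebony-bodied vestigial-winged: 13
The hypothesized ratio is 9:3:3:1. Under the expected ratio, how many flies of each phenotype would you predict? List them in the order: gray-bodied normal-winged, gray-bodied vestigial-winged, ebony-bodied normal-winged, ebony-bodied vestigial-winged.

117, 39, 39, 13

Expected counts for N = 208 under a 9:3:3:1 ratio (total parts = 16):
  gray-bodied normal-winged: 208 × 9/16 = 117
  gray-bodied vestigial-winged: 208 × 3/16 = 39
  ebony-bodied normal-winged: 208 × 3/16 = 39
  ebony-bodied vestigial-winged: 208 × 1/16 = 13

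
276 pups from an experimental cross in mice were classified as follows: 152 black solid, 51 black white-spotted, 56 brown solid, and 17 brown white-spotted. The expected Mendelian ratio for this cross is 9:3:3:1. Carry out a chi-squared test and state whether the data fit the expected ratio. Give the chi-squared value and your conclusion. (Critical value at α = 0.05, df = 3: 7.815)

Expected counts for N = 276 under a 9:3:3:1 ratio (total parts = 16):
  black solid: 276 × 9/16 = 155.25
  black white-spotted: 276 × 3/16 = 51.75
  brown solid: 276 × 3/16 = 51.75
  brown white-spotted: 276 × 1/16 = 17.25
χ² = Σ (O − E)² / E
  black solid: (152 − 155.25)² / 155.25 = 0.0680
  black white-spotted: (51 − 51.75)² / 51.75 = 0.0109
  brown solid: (56 − 51.75)² / 51.75 = 0.3490
  brown white-spotted: (17 − 17.25)² / 17.25 = 0.0036
χ² = 0.0680 + 0.0109 + 0.3490 + 0.0036 = 0.4315 ≈ 0.432
Degrees of freedom = 4 − 1 = 3; critical value at α = 0.05 is 7.815.
Since 0.432 < 7.815, we fail to reject the null hypothesis — the data are consistent with the 9:3:3:1 ratio.

0.432; consistent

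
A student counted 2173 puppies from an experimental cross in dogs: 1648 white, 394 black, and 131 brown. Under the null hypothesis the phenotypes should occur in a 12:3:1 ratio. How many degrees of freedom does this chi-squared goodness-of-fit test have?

A goodness-of-fit test with 3 phenotype classes has df = 3 − 1 = 2.

2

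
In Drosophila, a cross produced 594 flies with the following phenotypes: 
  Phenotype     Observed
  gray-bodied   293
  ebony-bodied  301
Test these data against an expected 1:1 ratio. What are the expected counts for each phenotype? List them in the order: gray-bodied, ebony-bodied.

297, 297

Under the 1:1 hypothesis (Σ ratio = 2, N = 594):
  gray-bodied: 594 × 1/2 = 297
  ebony-bodied: 594 × 1/2 = 297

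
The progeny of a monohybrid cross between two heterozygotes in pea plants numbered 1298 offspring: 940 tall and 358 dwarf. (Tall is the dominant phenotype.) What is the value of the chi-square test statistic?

4.611

For a monohybrid cross between heterozygotes with complete dominance, the expected phenotypic ratio is 3:1.
Total ratio parts = 4. Expected numbers out of 1298:
  tall: 1298 × 3/4 = 973.5
  dwarf: 1298 × 1/4 = 324.5
χ² = Σ (O − E)² / E
  tall: (940 − 973.5)² / 973.5 = 1.1528
  dwarf: (358 − 324.5)² / 324.5 = 3.4584
χ² = 1.1528 + 3.4584 = 4.6112 ≈ 4.611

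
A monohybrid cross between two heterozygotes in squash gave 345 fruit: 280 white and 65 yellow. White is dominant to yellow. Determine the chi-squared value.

6.981

For a monohybrid cross between heterozygotes with complete dominance, the expected phenotypic ratio is 3:1.
Total ratio parts = 4. Expected numbers out of 345:
  white: 345 × 3/4 = 258.75
  yellow: 345 × 1/4 = 86.25
χ² = Σ (O − E)² / E
  white: (280 − 258.75)² / 258.75 = 1.7452
  yellow: (65 − 86.25)² / 86.25 = 5.2355
χ² = 1.7452 + 5.2355 = 6.9807 ≈ 6.981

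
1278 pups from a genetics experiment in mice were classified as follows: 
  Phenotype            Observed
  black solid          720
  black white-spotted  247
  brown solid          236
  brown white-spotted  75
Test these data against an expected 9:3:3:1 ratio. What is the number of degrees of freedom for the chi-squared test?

3

A goodness-of-fit test with 4 phenotype classes has df = 4 − 1 = 3.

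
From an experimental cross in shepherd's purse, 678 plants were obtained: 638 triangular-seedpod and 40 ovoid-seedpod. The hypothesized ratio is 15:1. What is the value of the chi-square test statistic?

Total ratio parts = 16. Expected numbers out of 678:
  triangular-seedpod: 678 × 15/16 = 635.625
  ovoid-seedpod: 678 × 1/16 = 42.375
χ² = Σ (O − E)² / E
  triangular-seedpod: (638 − 635.625)² / 635.625 = 0.0089
  ovoid-seedpod: (40 − 42.375)² / 42.375 = 0.1331
χ² = 0.0089 + 0.1331 = 0.142

0.142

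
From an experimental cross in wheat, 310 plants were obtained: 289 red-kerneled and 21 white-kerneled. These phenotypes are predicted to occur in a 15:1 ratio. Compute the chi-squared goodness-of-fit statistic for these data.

Under the 15:1 hypothesis (Σ ratio = 16, N = 310):
  red-kerneled: 310 × 15/16 = 290.625
  white-kerneled: 310 × 1/16 = 19.375
χ² = Σ (O − E)² / E
  red-kerneled: (289 − 290.625)² / 290.625 = 0.0091
  white-kerneled: (21 − 19.375)² / 19.375 = 0.1363
χ² = 0.0091 + 0.1363 = 0.1454 ≈ 0.145

0.145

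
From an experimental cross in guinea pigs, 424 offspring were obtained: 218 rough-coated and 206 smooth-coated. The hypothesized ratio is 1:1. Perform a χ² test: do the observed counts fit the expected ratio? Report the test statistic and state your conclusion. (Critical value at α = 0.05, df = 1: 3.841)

The 1:1 ratio has 2 parts, so with N = 424 the expected counts are:
  rough-coated: 424 × 1/2 = 212
  smooth-coated: 424 × 1/2 = 212
χ² = Σ (O − E)² / E
  rough-coated: (218 − 212)² / 212 = 0.1698
  smooth-coated: (206 − 212)² / 212 = 0.1698
χ² = 0.1698 + 0.1698 = 0.3396 ≈ 0.340
Degrees of freedom = 2 − 1 = 1; critical value at α = 0.05 is 3.841.
Since 0.340 < 3.841, we fail to reject the null hypothesis — the data are consistent with the 1:1 ratio.

0.340; consistent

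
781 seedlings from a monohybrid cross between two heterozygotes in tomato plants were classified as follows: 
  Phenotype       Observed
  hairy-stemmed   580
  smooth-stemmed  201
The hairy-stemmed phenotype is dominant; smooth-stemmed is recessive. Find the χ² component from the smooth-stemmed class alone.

0.169

For a monohybrid cross between heterozygotes with complete dominance, the expected phenotypic ratio is 3:1.
Expected counts for N = 781 under a 3:1 ratio (total parts = 4):
  hairy-stemmed: 781 × 3/4 = 585.75
  smooth-stemmed: 781 × 1/4 = 195.25
Contribution of smooth-stemmed: (201 − 195.25)² / 195.25 = 0.1693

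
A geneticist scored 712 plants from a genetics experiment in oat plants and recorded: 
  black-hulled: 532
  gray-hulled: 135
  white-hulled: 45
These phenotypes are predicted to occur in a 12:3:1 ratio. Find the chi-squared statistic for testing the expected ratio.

Total ratio parts = 16. Expected numbers out of 712:
  black-hulled: 712 × 12/16 = 534
  gray-hulled: 712 × 3/16 = 133.5
  white-hulled: 712 × 1/16 = 44.5
χ² = Σ (O − E)² / E
  black-hulled: (532 − 534)² / 534 = 0.0075
  gray-hulled: (135 − 133.5)² / 133.5 = 0.0169
  white-hulled: (45 − 44.5)² / 44.5 = 0.0056
χ² = 0.0075 + 0.0169 + 0.0056 = 0.030

0.030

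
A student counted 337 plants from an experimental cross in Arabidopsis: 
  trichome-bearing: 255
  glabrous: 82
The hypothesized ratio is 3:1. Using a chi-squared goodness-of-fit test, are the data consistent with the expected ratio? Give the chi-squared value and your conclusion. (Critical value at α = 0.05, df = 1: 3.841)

The 3:1 ratio has 4 parts, so with N = 337 the expected counts are:
  trichome-bearing: 337 × 3/4 = 252.75
  glabrous: 337 × 1/4 = 84.25
χ² = Σ (O − E)² / E
  trichome-bearing: (255 − 252.75)² / 252.75 = 0.0200
  glabrous: (82 − 84.25)² / 84.25 = 0.0601
χ² = 0.0200 + 0.0601 = 0.0801 ≈ 0.080
Degrees of freedom = 2 − 1 = 1; critical value at α = 0.05 is 3.841.
Since 0.080 < 3.841, we fail to reject the null hypothesis — the data are consistent with the 3:1 ratio.

0.080; consistent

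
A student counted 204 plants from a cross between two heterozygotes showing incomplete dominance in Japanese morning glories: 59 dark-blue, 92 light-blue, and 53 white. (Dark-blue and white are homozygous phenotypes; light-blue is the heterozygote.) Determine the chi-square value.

2.314

With incomplete dominance, a heterozygote × heterozygote cross gives a 1:2:1 phenotypic ratio.
Expected counts for N = 204 under a 1:2:1 ratio (total parts = 4):
  dark-blue: 204 × 1/4 = 51
  light-blue: 204 × 2/4 = 102
  white: 204 × 1/4 = 51
χ² = Σ (O − E)² / E
  dark-blue: (59 − 51)² / 51 = 1.2549
  light-blue: (92 − 102)² / 102 = 0.9804
  white: (53 − 51)² / 51 = 0.0784
χ² = 1.2549 + 0.9804 + 0.0784 = 2.3137 ≈ 2.314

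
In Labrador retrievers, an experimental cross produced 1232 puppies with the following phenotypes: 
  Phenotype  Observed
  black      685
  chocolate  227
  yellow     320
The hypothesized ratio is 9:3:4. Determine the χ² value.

0.629

The 9:3:4 ratio has 16 parts, so with N = 1232 the expected counts are:
  black: 1232 × 9/16 = 693
  chocolate: 1232 × 3/16 = 231
  yellow: 1232 × 4/16 = 308
χ² = Σ (O − E)² / E
  black: (685 − 693)² / 693 = 0.0924
  chocolate: (227 − 231)² / 231 = 0.0693
  yellow: (320 − 308)² / 308 = 0.4675
χ² = 0.0924 + 0.0693 + 0.4675 = 0.6292 ≈ 0.629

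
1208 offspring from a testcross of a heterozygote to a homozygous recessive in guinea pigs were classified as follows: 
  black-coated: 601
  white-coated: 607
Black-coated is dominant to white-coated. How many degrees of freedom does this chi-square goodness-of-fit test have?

1

A testcross of a heterozygote (Aa × aa) gives a 1:1 phenotypic ratio.
A goodness-of-fit test with 2 phenotype classes has df = 2 − 1 = 1.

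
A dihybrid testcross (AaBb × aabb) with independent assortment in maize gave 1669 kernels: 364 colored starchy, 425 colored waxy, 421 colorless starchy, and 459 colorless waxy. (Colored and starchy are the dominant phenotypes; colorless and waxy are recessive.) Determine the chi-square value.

A dihybrid testcross with independent assortment gives a 1:1:1:1 ratio.
Expected counts for N = 1669 under a 1:1:1:1 ratio (total parts = 4):
  colored starchy: 1669 × 1/4 = 417.25
  colored waxy: 1669 × 1/4 = 417.25
  colorless starchy: 1669 × 1/4 = 417.25
  colorless waxy: 1669 × 1/4 = 417.25
χ² = Σ (O − E)² / E
  colored starchy: (364 − 417.25)² / 417.25 = 6.7958
  colored waxy: (425 − 417.25)² / 417.25 = 0.1439
  colorless starchy: (421 − 417.25)² / 417.25 = 0.0337
  colorless waxy: (459 − 417.25)² / 417.25 = 4.1775
χ² = 6.7958 + 0.1439 + 0.0337 + 4.1775 = 11.1509 ≈ 11.151

11.151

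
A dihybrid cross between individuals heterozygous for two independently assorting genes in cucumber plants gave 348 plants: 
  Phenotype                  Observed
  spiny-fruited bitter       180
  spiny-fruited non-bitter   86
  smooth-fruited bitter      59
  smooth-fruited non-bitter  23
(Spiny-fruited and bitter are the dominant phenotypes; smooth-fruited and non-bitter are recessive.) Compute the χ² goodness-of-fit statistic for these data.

8.536

A dihybrid F₂ with independent assortment and complete dominance at both loci gives a 9:3:3:1 phenotypic ratio.
Under the 9:3:3:1 hypothesis (Σ ratio = 16, N = 348):
  spiny-fruited bitter: 348 × 9/16 = 195.75
  spiny-fruited non-bitter: 348 × 3/16 = 65.25
  smooth-fruited bitter: 348 × 3/16 = 65.25
  smooth-fruited non-bitter: 348 × 1/16 = 21.75
χ² = Σ (O − E)² / E
  spiny-fruited bitter: (180 − 195.75)² / 195.75 = 1.2672
  spiny-fruited non-bitter: (86 − 65.25)² / 65.25 = 6.5987
  smooth-fruited bitter: (59 − 65.25)² / 65.25 = 0.5987
  smooth-fruited non-bitter: (23 − 21.75)² / 21.75 = 0.0718
χ² = 1.2672 + 6.5987 + 0.5987 + 0.0718 = 8.5364 ≈ 8.536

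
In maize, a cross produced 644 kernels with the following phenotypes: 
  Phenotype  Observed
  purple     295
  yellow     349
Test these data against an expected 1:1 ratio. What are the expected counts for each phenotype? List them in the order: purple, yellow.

Under the 1:1 hypothesis (Σ ratio = 2, N = 644):
  purple: 644 × 1/2 = 322
  yellow: 644 × 1/2 = 322

322, 322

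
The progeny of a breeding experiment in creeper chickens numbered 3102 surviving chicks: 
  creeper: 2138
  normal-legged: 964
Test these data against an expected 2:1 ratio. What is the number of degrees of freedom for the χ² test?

1

A goodness-of-fit test with 2 phenotype classes has df = 2 − 1 = 1.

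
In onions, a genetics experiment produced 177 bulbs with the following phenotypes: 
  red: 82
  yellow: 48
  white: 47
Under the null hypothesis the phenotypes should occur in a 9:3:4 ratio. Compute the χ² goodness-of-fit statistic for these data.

The 9:3:4 ratio has 16 parts, so with N = 177 the expected counts are:
  red: 177 × 9/16 = 99.5625
  yellow: 177 × 3/16 = 33.1875
  white: 177 × 4/16 = 44.25
χ² = Σ (O − E)² / E
  red: (82 − 99.5625)² / 99.5625 = 3.0980
  yellow: (48 − 33.1875)² / 33.1875 = 6.6112
  white: (47 − 44.25)² / 44.25 = 0.1709
χ² = 3.0980 + 6.6112 + 0.1709 = 9.8801 ≈ 9.880

9.880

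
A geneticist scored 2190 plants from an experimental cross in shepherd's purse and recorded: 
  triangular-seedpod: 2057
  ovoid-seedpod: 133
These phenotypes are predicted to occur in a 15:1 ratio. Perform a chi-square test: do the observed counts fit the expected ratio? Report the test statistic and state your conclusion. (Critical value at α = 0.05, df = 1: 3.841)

0.117; consistent

Total ratio parts = 16. Expected numbers out of 2190:
  triangular-seedpod: 2190 × 15/16 = 2053.125
  ovoid-seedpod: 2190 × 1/16 = 136.875
χ² = Σ (O − E)² / E
  triangular-seedpod: (2057 − 2053.125)² / 2053.125 = 0.0073
  ovoid-seedpod: (133 − 136.875)² / 136.875 = 0.1097
χ² = 0.0073 + 0.1097 = 0.117
Degrees of freedom = 2 − 1 = 1; critical value at α = 0.05 is 3.841.
Since 0.117 < 3.841, we fail to reject the null hypothesis — the data are consistent with the 15:1 ratio.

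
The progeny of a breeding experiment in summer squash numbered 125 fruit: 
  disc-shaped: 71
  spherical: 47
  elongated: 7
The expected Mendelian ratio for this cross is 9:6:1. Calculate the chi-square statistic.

0.092

Expected counts for N = 125 under a 9:6:1 ratio (total parts = 16):
  disc-shaped: 125 × 9/16 = 70.3125
  spherical: 125 × 6/16 = 46.875
  elongated: 125 × 1/16 = 7.8125
χ² = Σ (O − E)² / E
  disc-shaped: (71 − 70.3125)² / 70.3125 = 0.0067
  spherical: (47 − 46.875)² / 46.875 = 0.0003
  elongated: (7 − 7.8125)² / 7.8125 = 0.0845
χ² = 0.0067 + 0.0003 + 0.0845 = 0.0915 ≈ 0.092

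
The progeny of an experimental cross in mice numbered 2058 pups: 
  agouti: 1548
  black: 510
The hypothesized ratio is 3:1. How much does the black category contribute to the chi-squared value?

0.039

The 3:1 ratio has 4 parts, so with N = 2058 the expected counts are:
  agouti: 2058 × 3/4 = 1543.5
  black: 2058 × 1/4 = 514.5
Contribution of black: (510 − 514.5)² / 514.5 = 0.0394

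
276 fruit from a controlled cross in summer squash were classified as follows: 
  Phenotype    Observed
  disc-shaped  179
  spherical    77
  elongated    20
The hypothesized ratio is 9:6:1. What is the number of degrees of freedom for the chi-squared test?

A goodness-of-fit test with 3 phenotype classes has df = 3 − 1 = 2.

2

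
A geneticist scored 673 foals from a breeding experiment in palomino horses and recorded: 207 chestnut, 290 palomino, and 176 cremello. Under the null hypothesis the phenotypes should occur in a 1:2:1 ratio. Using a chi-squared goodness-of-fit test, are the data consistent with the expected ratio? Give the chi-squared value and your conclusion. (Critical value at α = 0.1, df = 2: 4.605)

15.707; not consistent

Under the 1:2:1 hypothesis (Σ ratio = 4, N = 673):
  chestnut: 673 × 1/4 = 168.25
  palomino: 673 × 2/4 = 336.5
  cremello: 673 × 1/4 = 168.25
χ² = Σ (O − E)² / E
  chestnut: (207 − 168.25)² / 168.25 = 8.9246
  palomino: (290 − 336.5)² / 336.5 = 6.4257
  cremello: (176 − 168.25)² / 168.25 = 0.3570
χ² = 8.9246 + 6.4257 + 0.3570 = 15.7073 ≈ 15.707
Degrees of freedom = 3 − 1 = 2; critical value at α = 0.1 is 4.605.
Since 15.707 > 4.605, we reject the null hypothesis — the data do not fit the 1:2:1 ratio.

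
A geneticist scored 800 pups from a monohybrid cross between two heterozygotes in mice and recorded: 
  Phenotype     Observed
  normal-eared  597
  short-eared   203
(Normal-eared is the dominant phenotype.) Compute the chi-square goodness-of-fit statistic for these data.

0.060

For a monohybrid cross between heterozygotes with complete dominance, the expected phenotypic ratio is 3:1.
Expected counts for N = 800 under a 3:1 ratio (total parts = 4):
  normal-eared: 800 × 3/4 = 600
  short-eared: 800 × 1/4 = 200
χ² = Σ (O − E)² / E
  normal-eared: (597 − 600)² / 600 = 0.0150
  short-eared: (203 − 200)² / 200 = 0.0450
χ² = 0.0150 + 0.0450 = 0.060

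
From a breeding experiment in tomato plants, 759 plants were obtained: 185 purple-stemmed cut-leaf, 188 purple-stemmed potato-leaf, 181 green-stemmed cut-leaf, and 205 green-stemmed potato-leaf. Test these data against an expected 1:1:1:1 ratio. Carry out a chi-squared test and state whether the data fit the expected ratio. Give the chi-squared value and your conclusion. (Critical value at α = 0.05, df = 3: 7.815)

Expected counts for N = 759 under a 1:1:1:1 ratio (total parts = 4):
  purple-stemmed cut-leaf: 759 × 1/4 = 189.75
  purple-stemmed potato-leaf: 759 × 1/4 = 189.75
  green-stemmed cut-leaf: 759 × 1/4 = 189.75
  green-stemmed potato-leaf: 759 × 1/4 = 189.75
χ² = Σ (O − E)² / E
  purple-stemmed cut-leaf: (185 − 189.75)² / 189.75 = 0.1189
  purple-stemmed potato-leaf: (188 − 189.75)² / 189.75 = 0.0161
  green-stemmed cut-leaf: (181 − 189.75)² / 189.75 = 0.4035
  green-stemmed potato-leaf: (205 − 189.75)² / 189.75 = 1.2256
χ² = 0.1189 + 0.0161 + 0.4035 + 1.2256 = 1.7641 ≈ 1.764
Degrees of freedom = 4 − 1 = 3; critical value at α = 0.05 is 7.815.
Since 1.764 < 7.815, we fail to reject the null hypothesis — the data are consistent with the 1:1:1:1 ratio.

1.764; consistent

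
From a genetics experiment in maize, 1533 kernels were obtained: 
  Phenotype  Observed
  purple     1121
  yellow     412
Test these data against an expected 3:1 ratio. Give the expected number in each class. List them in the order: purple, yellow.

The 3:1 ratio has 4 parts, so with N = 1533 the expected counts are:
  purple: 1533 × 3/4 = 1149.75
  yellow: 1533 × 1/4 = 383.25

1149.75, 383.25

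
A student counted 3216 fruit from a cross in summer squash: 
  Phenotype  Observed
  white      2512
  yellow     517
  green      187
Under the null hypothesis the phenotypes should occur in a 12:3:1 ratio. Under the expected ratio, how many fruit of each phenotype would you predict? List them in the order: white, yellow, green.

2412, 603, 201

Under the 12:3:1 hypothesis (Σ ratio = 16, N = 3216):
  white: 3216 × 12/16 = 2412
  yellow: 3216 × 3/16 = 603
  green: 3216 × 1/16 = 201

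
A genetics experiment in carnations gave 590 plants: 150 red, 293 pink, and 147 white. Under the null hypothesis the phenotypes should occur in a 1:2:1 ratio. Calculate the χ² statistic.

Under the 1:2:1 hypothesis (Σ ratio = 4, N = 590):
  red: 590 × 1/4 = 147.5
  pink: 590 × 2/4 = 295
  white: 590 × 1/4 = 147.5
χ² = Σ (O − E)² / E
  red: (150 − 147.5)² / 147.5 = 0.0424
  pink: (293 − 295)² / 295 = 0.0136
  white: (147 − 147.5)² / 147.5 = 0.0017
χ² = 0.0424 + 0.0136 + 0.0017 = 0.0577 ≈ 0.058

0.058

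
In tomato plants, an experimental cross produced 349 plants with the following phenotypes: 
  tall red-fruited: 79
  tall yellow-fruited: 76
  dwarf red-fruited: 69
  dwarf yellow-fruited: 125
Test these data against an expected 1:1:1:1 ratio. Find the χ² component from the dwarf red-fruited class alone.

3.817

Total ratio parts = 4. Expected numbers out of 349:
  tall red-fruited: 349 × 1/4 = 87.25
  tall yellow-fruited: 349 × 1/4 = 87.25
  dwarf red-fruited: 349 × 1/4 = 87.25
  dwarf yellow-fruited: 349 × 1/4 = 87.25
Contribution of dwarf red-fruited: (69 − 87.25)² / 87.25 = 3.8173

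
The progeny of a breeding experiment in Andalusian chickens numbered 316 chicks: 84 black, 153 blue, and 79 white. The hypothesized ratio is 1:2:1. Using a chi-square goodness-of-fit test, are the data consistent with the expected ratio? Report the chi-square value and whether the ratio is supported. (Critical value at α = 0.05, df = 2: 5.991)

0.475; consistent

The 1:2:1 ratio has 4 parts, so with N = 316 the expected counts are:
  black: 316 × 1/4 = 79
  blue: 316 × 2/4 = 158
  white: 316 × 1/4 = 79
χ² = Σ (O − E)² / E
  black: (84 − 79)² / 79 = 0.3165
  blue: (153 − 158)² / 158 = 0.1582
  white: (79 − 79)² / 79 = 0.0000
χ² = 0.3165 + 0.1582 + 0.0000 = 0.4747 ≈ 0.475
Degrees of freedom = 3 − 1 = 2; critical value at α = 0.05 is 5.991.
Since 0.475 < 5.991, we fail to reject the null hypothesis — the data are consistent with the 1:2:1 ratio.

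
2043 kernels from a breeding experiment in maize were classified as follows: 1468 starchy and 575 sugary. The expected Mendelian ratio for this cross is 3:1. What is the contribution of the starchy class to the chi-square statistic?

2.694

Under the 3:1 hypothesis (Σ ratio = 4, N = 2043):
  starchy: 2043 × 3/4 = 1532.25
  sugary: 2043 × 1/4 = 510.75
Contribution of starchy: (1468 − 1532.25)² / 1532.25 = 2.6941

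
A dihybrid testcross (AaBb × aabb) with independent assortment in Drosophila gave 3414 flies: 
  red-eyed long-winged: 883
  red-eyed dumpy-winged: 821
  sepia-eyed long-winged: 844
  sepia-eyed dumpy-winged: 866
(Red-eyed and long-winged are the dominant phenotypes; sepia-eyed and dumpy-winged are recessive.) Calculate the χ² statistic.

2.546

A dihybrid testcross with independent assortment gives a 1:1:1:1 ratio.
The 1:1:1:1 ratio has 4 parts, so with N = 3414 the expected counts are:
  red-eyed long-winged: 3414 × 1/4 = 853.5
  red-eyed dumpy-winged: 3414 × 1/4 = 853.5
  sepia-eyed long-winged: 3414 × 1/4 = 853.5
  sepia-eyed dumpy-winged: 3414 × 1/4 = 853.5
χ² = Σ (O − E)² / E
  red-eyed long-winged: (883 − 853.5)² / 853.5 = 1.0196
  red-eyed dumpy-winged: (821 − 853.5)² / 853.5 = 1.2376
  sepia-eyed long-winged: (844 − 853.5)² / 853.5 = 0.1057
  sepia-eyed dumpy-winged: (866 − 853.5)² / 853.5 = 0.1831
χ² = 1.0196 + 1.2376 + 0.1057 + 0.1831 = 2.546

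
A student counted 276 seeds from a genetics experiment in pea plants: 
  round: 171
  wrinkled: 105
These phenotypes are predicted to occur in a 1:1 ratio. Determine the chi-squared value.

15.783

The 1:1 ratio has 2 parts, so with N = 276 the expected counts are:
  round: 276 × 1/2 = 138
  wrinkled: 276 × 1/2 = 138
χ² = Σ (O − E)² / E
  round: (171 − 138)² / 138 = 7.8913
  wrinkled: (105 − 138)² / 138 = 7.8913
χ² = 7.8913 + 7.8913 = 15.7826 ≈ 15.783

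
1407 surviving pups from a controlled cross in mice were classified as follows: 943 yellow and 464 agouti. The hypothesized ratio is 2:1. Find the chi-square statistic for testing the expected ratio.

0.080

The 2:1 ratio has 3 parts, so with N = 1407 the expected counts are:
  yellow: 1407 × 2/3 = 938
  agouti: 1407 × 1/3 = 469
χ² = Σ (O − E)² / E
  yellow: (943 − 938)² / 938 = 0.0267
  agouti: (464 − 469)² / 469 = 0.0533
χ² = 0.0267 + 0.0533 = 0.080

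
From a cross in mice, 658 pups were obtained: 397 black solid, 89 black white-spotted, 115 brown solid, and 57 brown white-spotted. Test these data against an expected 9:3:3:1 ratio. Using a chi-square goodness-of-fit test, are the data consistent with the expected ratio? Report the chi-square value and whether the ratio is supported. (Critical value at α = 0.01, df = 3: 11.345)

18.226; not consistent

Total ratio parts = 16. Expected numbers out of 658:
  black solid: 658 × 9/16 = 370.125
  black white-spotted: 658 × 3/16 = 123.375
  brown solid: 658 × 3/16 = 123.375
  brown white-spotted: 658 × 1/16 = 41.125
χ² = Σ (O − E)² / E
  black solid: (397 − 370.125)² / 370.125 = 1.9514
  black white-spotted: (89 − 123.375)² / 123.375 = 9.5776
  brown solid: (115 − 123.375)² / 123.375 = 0.5685
  brown white-spotted: (57 − 41.125)² / 41.125 = 6.1280
χ² = 1.9514 + 9.5776 + 0.5685 + 6.1280 = 18.2255 ≈ 18.226
Degrees of freedom = 4 − 1 = 3; critical value at α = 0.01 is 11.345.
Since 18.226 > 11.345, we reject the null hypothesis — the data do not fit the 9:3:3:1 ratio.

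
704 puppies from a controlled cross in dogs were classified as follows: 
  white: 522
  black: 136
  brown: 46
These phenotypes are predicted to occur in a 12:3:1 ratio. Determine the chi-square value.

Expected counts for N = 704 under a 12:3:1 ratio (total parts = 16):
  white: 704 × 12/16 = 528
  black: 704 × 3/16 = 132
  brown: 704 × 1/16 = 44
χ² = Σ (O − E)² / E
  white: (522 − 528)² / 528 = 0.0682
  black: (136 − 132)² / 132 = 0.1212
  brown: (46 − 44)² / 44 = 0.0909
χ² = 0.0682 + 0.1212 + 0.0909 = 0.2803 ≈ 0.280

0.280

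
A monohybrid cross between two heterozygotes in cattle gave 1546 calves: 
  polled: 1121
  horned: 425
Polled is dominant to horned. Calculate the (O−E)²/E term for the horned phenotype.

For a monohybrid cross between heterozygotes with complete dominance, the expected phenotypic ratio is 3:1.
Expected counts for N = 1546 under a 3:1 ratio (total parts = 4):
  polled: 1546 × 3/4 = 1159.5
  horned: 1546 × 1/4 = 386.5
Contribution of horned: (425 − 386.5)² / 386.5 = 3.8351

3.835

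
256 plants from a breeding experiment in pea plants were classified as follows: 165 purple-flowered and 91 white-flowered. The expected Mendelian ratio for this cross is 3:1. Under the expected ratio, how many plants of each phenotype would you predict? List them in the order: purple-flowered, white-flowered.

The 3:1 ratio has 4 parts, so with N = 256 the expected counts are:
  purple-flowered: 256 × 3/4 = 192
  white-flowered: 256 × 1/4 = 64

192, 64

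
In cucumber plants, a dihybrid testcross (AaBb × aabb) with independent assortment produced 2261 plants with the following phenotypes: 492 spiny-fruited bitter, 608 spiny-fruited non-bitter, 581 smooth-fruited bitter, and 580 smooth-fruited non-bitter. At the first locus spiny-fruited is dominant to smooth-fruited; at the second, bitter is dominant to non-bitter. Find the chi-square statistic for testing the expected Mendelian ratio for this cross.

13.549

A dihybrid testcross with independent assortment gives a 1:1:1:1 ratio.
Total ratio parts = 4. Expected numbers out of 2261:
  spiny-fruited bitter: 2261 × 1/4 = 565.25
  spiny-fruited non-bitter: 2261 × 1/4 = 565.25
  smooth-fruited bitter: 2261 × 1/4 = 565.25
  smooth-fruited non-bitter: 2261 × 1/4 = 565.25
χ² = Σ (O − E)² / E
  spiny-fruited bitter: (492 − 565.25)² / 565.25 = 9.4924
  spiny-fruited non-bitter: (608 − 565.25)² / 565.25 = 3.2332
  smooth-fruited bitter: (581 − 565.25)² / 565.25 = 0.4389
  smooth-fruited non-bitter: (580 − 565.25)² / 565.25 = 0.3849
χ² = 9.4924 + 3.2332 + 0.4389 + 0.3849 = 13.5494 ≈ 13.549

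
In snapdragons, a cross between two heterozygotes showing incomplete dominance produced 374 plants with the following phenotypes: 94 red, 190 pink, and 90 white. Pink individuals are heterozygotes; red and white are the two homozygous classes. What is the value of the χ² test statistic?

0.182

With incomplete dominance, a heterozygote × heterozygote cross gives a 1:2:1 phenotypic ratio.
Expected counts for N = 374 under a 1:2:1 ratio (total parts = 4):
  red: 374 × 1/4 = 93.5
  pink: 374 × 2/4 = 187
  white: 374 × 1/4 = 93.5
χ² = Σ (O − E)² / E
  red: (94 − 93.5)² / 93.5 = 0.0027
  pink: (190 − 187)² / 187 = 0.0481
  white: (90 − 93.5)² / 93.5 = 0.1310
χ² = 0.0027 + 0.0481 + 0.1310 = 0.1818 ≈ 0.182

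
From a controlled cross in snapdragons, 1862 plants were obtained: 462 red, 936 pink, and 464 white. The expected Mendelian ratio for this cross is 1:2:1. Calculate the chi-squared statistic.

Expected counts for N = 1862 under a 1:2:1 ratio (total parts = 4):
  red: 1862 × 1/4 = 465.5
  pink: 1862 × 2/4 = 931
  white: 1862 × 1/4 = 465.5
χ² = Σ (O − E)² / E
  red: (462 − 465.5)² / 465.5 = 0.0263
  pink: (936 − 931)² / 931 = 0.0269
  white: (464 − 465.5)² / 465.5 = 0.0048
χ² = 0.0263 + 0.0269 + 0.0048 = 0.058

0.058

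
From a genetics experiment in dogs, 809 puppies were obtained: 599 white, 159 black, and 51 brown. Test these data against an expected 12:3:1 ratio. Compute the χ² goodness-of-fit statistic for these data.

Under the 12:3:1 hypothesis (Σ ratio = 16, N = 809):
  white: 809 × 12/16 = 606.75
  black: 809 × 3/16 = 151.6875
  brown: 809 × 1/16 = 50.5625
χ² = Σ (O − E)² / E
  white: (599 − 606.75)² / 606.75 = 0.0990
  black: (159 − 151.6875)² / 151.6875 = 0.3525
  brown: (51 − 50.5625)² / 50.5625 = 0.0038
χ² = 0.0990 + 0.3525 + 0.0038 = 0.4553 ≈ 0.455

0.455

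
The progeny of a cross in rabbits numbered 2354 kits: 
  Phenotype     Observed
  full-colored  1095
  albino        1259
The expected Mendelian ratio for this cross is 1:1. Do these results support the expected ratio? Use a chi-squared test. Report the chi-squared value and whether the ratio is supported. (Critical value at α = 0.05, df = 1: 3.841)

11.426; not consistent

Total ratio parts = 2. Expected numbers out of 2354:
  full-colored: 2354 × 1/2 = 1177
  albino: 2354 × 1/2 = 1177
χ² = Σ (O − E)² / E
  full-colored: (1095 − 1177)² / 1177 = 5.7128
  albino: (1259 − 1177)² / 1177 = 5.7128
χ² = 5.7128 + 5.7128 = 11.4256 ≈ 11.426
Degrees of freedom = 2 − 1 = 1; critical value at α = 0.05 is 3.841.
Since 11.426 > 3.841, we reject the null hypothesis — the data do not fit the 1:1 ratio.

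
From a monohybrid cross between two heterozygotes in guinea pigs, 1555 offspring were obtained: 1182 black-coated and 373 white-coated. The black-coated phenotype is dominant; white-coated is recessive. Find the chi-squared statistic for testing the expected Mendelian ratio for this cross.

0.851

For a monohybrid cross between heterozygotes with complete dominance, the expected phenotypic ratio is 3:1.
The 3:1 ratio has 4 parts, so with N = 1555 the expected counts are:
  black-coated: 1555 × 3/4 = 1166.25
  white-coated: 1555 × 1/4 = 388.75
χ² = Σ (O − E)² / E
  black-coated: (1182 − 1166.25)² / 1166.25 = 0.2127
  white-coated: (373 − 388.75)² / 388.75 = 0.6381
χ² = 0.2127 + 0.6381 = 0.8508 ≈ 0.851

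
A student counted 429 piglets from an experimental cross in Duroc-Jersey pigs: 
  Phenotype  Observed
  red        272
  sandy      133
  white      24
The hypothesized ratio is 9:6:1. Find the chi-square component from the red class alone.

3.903

Under the 9:6:1 hypothesis (Σ ratio = 16, N = 429):
  red: 429 × 9/16 = 241.3125
  sandy: 429 × 6/16 = 160.875
  white: 429 × 1/16 = 26.8125
Contribution of red: (272 − 241.3125)² / 241.3125 = 3.9025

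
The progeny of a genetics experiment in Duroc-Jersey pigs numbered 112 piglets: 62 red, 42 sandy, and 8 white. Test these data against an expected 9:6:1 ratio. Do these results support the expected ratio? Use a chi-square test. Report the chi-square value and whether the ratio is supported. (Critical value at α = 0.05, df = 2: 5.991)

0.159; consistent

Total ratio parts = 16. Expected numbers out of 112:
  red: 112 × 9/16 = 63
  sandy: 112 × 6/16 = 42
  white: 112 × 1/16 = 7
χ² = Σ (O − E)² / E
  red: (62 − 63)² / 63 = 0.0159
  sandy: (42 − 42)² / 42 = 0.0000
  white: (8 − 7)² / 7 = 0.1429
χ² = 0.0159 + 0.0000 + 0.1429 = 0.1588 ≈ 0.159
Degrees of freedom = 3 − 1 = 2; critical value at α = 0.05 is 5.991.
Since 0.159 < 5.991, we fail to reject the null hypothesis — the data are consistent with the 9:6:1 ratio.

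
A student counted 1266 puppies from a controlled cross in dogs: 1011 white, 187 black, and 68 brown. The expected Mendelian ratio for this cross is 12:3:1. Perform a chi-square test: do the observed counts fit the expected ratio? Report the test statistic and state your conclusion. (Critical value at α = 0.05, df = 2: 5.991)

16.238; not consistent

Expected counts for N = 1266 under a 12:3:1 ratio (total parts = 16):
  white: 1266 × 12/16 = 949.5
  black: 1266 × 3/16 = 237.375
  brown: 1266 × 1/16 = 79.125
χ² = Σ (O − E)² / E
  white: (1011 − 949.5)² / 949.5 = 3.9834
  black: (187 − 237.375)² / 237.375 = 10.6904
  brown: (68 − 79.125)² / 79.125 = 1.5642
χ² = 3.9834 + 10.6904 + 1.5642 = 16.238
Degrees of freedom = 3 − 1 = 2; critical value at α = 0.05 is 5.991.
Since 16.238 > 5.991, we reject the null hypothesis — the data do not fit the 12:3:1 ratio.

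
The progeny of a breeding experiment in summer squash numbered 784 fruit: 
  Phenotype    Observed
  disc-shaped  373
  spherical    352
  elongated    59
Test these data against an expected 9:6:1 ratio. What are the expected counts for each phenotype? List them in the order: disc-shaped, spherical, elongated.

The 9:6:1 ratio has 16 parts, so with N = 784 the expected counts are:
  disc-shaped: 784 × 9/16 = 441
  spherical: 784 × 6/16 = 294
  elongated: 784 × 1/16 = 49

441, 294, 49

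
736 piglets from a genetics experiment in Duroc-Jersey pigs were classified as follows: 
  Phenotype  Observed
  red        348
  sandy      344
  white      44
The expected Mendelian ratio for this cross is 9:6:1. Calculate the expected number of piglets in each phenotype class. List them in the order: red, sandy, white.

414, 276, 46

Total ratio parts = 16. Expected numbers out of 736:
  red: 736 × 9/16 = 414
  sandy: 736 × 6/16 = 276
  white: 736 × 1/16 = 46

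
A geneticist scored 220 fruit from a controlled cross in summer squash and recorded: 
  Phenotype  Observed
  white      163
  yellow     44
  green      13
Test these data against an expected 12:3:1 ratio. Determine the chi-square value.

0.248

Total ratio parts = 16. Expected numbers out of 220:
  white: 220 × 12/16 = 165
  yellow: 220 × 3/16 = 41.25
  green: 220 × 1/16 = 13.75
χ² = Σ (O − E)² / E
  white: (163 − 165)² / 165 = 0.0242
  yellow: (44 − 41.25)² / 41.25 = 0.1833
  green: (13 − 13.75)² / 13.75 = 0.0409
χ² = 0.0242 + 0.1833 + 0.0409 = 0.2484 ≈ 0.248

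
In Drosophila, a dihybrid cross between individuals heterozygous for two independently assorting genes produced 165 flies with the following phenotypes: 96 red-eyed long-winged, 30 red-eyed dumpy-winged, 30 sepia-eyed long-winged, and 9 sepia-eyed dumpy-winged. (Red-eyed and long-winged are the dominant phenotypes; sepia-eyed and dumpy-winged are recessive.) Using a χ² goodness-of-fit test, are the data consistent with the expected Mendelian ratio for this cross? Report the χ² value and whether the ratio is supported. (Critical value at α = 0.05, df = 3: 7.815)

0.333; consistent

A dihybrid F₂ with independent assortment and complete dominance at both loci gives a 9:3:3:1 phenotypic ratio.
Under the 9:3:3:1 hypothesis (Σ ratio = 16, N = 165):
  red-eyed long-winged: 165 × 9/16 = 92.8125
  red-eyed dumpy-winged: 165 × 3/16 = 30.9375
  sepia-eyed long-winged: 165 × 3/16 = 30.9375
  sepia-eyed dumpy-winged: 165 × 1/16 = 10.3125
χ² = Σ (O − E)² / E
  red-eyed long-winged: (96 − 92.8125)² / 92.8125 = 0.1095
  red-eyed dumpy-winged: (30 − 30.9375)² / 30.9375 = 0.0284
  sepia-eyed long-winged: (30 − 30.9375)² / 30.9375 = 0.0284
  sepia-eyed dumpy-winged: (9 − 10.3125)² / 10.3125 = 0.1670
χ² = 0.1095 + 0.0284 + 0.0284 + 0.1670 = 0.3333 ≈ 0.333
Degrees of freedom = 4 − 1 = 3; critical value at α = 0.05 is 7.815.
Since 0.333 < 7.815, we fail to reject the null hypothesis — the data are consistent with the 9:3:3:1 ratio.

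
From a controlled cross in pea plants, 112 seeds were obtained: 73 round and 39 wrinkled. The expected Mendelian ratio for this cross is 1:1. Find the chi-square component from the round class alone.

Under the 1:1 hypothesis (Σ ratio = 2, N = 112):
  round: 112 × 1/2 = 56
  wrinkled: 112 × 1/2 = 56
Contribution of round: (73 − 56)² / 56 = 5.1607

5.161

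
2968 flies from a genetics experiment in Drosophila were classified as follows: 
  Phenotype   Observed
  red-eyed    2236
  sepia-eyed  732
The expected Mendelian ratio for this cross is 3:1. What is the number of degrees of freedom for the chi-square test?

1

A goodness-of-fit test with 2 phenotype classes has df = 2 − 1 = 1.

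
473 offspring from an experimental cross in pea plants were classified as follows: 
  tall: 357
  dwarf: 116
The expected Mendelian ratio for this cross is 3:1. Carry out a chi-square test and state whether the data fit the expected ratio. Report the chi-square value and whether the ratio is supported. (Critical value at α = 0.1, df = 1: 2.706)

Expected counts for N = 473 under a 3:1 ratio (total parts = 4):
  tall: 473 × 3/4 = 354.75
  dwarf: 473 × 1/4 = 118.25
χ² = Σ (O − E)² / E
  tall: (357 − 354.75)² / 354.75 = 0.0143
  dwarf: (116 − 118.25)² / 118.25 = 0.0428
χ² = 0.0143 + 0.0428 = 0.0571 ≈ 0.057
Degrees of freedom = 2 − 1 = 1; critical value at α = 0.1 is 2.706.
Since 0.057 < 2.706, we fail to reject the null hypothesis — the data are consistent with the 3:1 ratio.

0.057; consistent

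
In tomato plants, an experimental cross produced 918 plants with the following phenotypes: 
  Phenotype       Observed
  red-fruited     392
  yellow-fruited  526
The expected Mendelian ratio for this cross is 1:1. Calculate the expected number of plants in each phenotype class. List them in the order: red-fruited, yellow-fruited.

459, 459

The 1:1 ratio has 2 parts, so with N = 918 the expected counts are:
  red-fruited: 918 × 1/2 = 459
  yellow-fruited: 918 × 1/2 = 459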